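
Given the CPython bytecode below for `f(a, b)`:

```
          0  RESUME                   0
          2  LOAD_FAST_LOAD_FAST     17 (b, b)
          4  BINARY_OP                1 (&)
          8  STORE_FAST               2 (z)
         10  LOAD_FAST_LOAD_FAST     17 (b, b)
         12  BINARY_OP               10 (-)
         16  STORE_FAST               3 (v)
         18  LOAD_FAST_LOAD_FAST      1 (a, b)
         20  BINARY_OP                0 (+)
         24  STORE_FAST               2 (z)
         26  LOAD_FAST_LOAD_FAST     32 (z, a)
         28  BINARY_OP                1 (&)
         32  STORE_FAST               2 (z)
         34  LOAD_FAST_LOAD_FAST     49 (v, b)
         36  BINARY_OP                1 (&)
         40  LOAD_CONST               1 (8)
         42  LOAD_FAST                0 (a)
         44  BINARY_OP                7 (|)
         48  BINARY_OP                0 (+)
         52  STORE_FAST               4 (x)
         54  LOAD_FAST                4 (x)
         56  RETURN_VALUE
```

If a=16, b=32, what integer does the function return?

24

LOAD_FAST_LOAD_FAST b,b → push 32,32. Stack: [32, 32]
BINARY_OP & → 32 & 32 = 32. Stack: [32]
STORE_FAST z → z=32. Stack: []
LOAD_FAST_LOAD_FAST b,b → push 32,32. Stack: [32, 32]
BINARY_OP - → 32 - 32 = 0. Stack: [0]
STORE_FAST v → v=0. Stack: []
LOAD_FAST_LOAD_FAST a,b → push 16,32. Stack: [16, 32]
BINARY_OP + → 16 + 32 = 48. Stack: [48]
STORE_FAST z → z=48. Stack: []
LOAD_FAST_LOAD_FAST z,a → push 48,16. Stack: [48, 16]
BINARY_OP & → 48 & 16 = 16. Stack: [16]
STORE_FAST z → z=16. Stack: []
LOAD_FAST_LOAD_FAST v,b → push 0,32. Stack: [0, 32]
BINARY_OP & → 0 & 32 = 0. Stack: [0]
LOAD_CONST → push 8. Stack: [0, 8]
LOAD_FAST a → push 16. Stack: [0, 8, 16]
BINARY_OP | → 8 | 16 = 24. Stack: [0, 24]
BINARY_OP + → 0 + 24 = 24. Stack: [24]
STORE_FAST x → x=24. Stack: []
LOAD_FAST x → push 24. Stack: [24]
RETURN_VALUE → return 24.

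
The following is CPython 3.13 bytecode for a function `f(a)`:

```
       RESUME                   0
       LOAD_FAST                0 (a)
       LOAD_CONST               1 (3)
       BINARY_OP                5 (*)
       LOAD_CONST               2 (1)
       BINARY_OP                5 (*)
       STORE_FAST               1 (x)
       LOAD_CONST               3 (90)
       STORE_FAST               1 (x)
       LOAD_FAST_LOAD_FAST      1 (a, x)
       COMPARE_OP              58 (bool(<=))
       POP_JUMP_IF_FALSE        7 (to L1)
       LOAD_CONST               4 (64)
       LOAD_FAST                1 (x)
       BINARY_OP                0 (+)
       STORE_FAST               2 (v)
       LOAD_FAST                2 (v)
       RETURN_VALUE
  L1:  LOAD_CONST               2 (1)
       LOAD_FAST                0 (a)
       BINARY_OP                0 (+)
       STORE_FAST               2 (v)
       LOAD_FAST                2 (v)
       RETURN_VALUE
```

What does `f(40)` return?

LOAD_FAST a → push 40. Stack: [40]
LOAD_CONST → push 3. Stack: [40, 3]
BINARY_OP * → 40 * 3 = 120. Stack: [120]
LOAD_CONST → push 1. Stack: [120, 1]
BINARY_OP * → 120 * 1 = 120. Stack: [120]
STORE_FAST x → x=120. Stack: []
LOAD_CONST → push 90. Stack: [90]
STORE_FAST x → x=90. Stack: []
LOAD_FAST_LOAD_FAST a,x → push 40,90. Stack: [40, 90]
COMPARE_OP bool(<=) → 40 vs 90 = True. Stack: [True]
POP_JUMP_IF_FALSE → pop True; no jump. Stack: []
LOAD_CONST → push 64. Stack: [64]
LOAD_FAST x → push 90. Stack: [64, 90]
BINARY_OP + → 64 + 90 = 154. Stack: [154]
STORE_FAST v → v=154. Stack: []
LOAD_FAST v → push 154. Stack: [154]
RETURN_VALUE → return 154.

154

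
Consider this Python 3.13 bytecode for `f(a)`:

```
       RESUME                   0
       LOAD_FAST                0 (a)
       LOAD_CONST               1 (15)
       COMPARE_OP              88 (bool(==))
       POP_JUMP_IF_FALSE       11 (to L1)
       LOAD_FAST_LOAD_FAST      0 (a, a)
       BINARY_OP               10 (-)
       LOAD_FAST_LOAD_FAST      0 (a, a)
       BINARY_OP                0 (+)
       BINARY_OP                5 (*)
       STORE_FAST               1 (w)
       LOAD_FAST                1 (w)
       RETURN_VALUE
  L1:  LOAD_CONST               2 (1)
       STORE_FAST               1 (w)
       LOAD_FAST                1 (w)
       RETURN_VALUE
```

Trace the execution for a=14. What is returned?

LOAD_FAST a → push 14. Stack: [14]
LOAD_CONST → push 15. Stack: [14, 15]
COMPARE_OP bool(==) → 14 vs 15 = False. Stack: [False]
POP_JUMP_IF_FALSE → pop False; jump. Stack: []
LOAD_CONST → push 1. Stack: [1]
STORE_FAST w → w=1. Stack: []
LOAD_FAST w → push 1. Stack: [1]
RETURN_VALUE → return 1.

1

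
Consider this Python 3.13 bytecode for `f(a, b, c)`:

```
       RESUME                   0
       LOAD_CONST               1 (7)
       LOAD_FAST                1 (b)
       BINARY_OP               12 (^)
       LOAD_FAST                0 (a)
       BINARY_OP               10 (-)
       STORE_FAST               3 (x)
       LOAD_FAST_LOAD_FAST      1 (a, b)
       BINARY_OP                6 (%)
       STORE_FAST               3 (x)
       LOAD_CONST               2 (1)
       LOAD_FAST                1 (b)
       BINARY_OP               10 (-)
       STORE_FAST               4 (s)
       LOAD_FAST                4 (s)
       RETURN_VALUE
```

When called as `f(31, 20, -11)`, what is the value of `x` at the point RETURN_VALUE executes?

11

LOAD_CONST → push 7. Stack: [7]
LOAD_FAST b → push 20. Stack: [7, 20]
BINARY_OP ^ → 7 ^ 20 = 19. Stack: [19]
LOAD_FAST a → push 31. Stack: [19, 31]
BINARY_OP - → 19 - 31 = -12. Stack: [-12]
STORE_FAST x → x=-12. Stack: []
LOAD_FAST_LOAD_FAST a,b → push 31,20. Stack: [31, 20]
BINARY_OP % → 31 % 20 = 11. Stack: [11]
STORE_FAST x → x=11. Stack: []
LOAD_CONST → push 1. Stack: [1]
LOAD_FAST b → push 20. Stack: [1, 20]
BINARY_OP - → 1 - 20 = -19. Stack: [-19]
STORE_FAST s → s=-19. Stack: []
LOAD_FAST s → push -19. Stack: [-19]
RETURN_VALUE → return -19.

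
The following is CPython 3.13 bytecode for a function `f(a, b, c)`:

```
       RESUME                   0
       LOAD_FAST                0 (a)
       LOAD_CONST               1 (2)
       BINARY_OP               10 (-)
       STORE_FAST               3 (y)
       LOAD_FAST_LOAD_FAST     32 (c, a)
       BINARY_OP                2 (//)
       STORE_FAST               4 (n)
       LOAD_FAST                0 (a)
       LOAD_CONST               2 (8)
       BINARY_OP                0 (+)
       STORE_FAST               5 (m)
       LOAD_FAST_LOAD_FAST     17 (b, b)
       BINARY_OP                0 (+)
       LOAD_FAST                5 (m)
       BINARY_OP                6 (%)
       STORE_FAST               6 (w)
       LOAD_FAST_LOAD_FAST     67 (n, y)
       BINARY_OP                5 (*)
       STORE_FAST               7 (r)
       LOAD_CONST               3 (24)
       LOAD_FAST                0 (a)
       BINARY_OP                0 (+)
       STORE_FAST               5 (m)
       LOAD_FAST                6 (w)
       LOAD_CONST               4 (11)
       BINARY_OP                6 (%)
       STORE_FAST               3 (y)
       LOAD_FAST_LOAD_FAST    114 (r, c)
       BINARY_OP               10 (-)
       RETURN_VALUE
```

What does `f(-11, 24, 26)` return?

13

LOAD_FAST a → push -11. Stack: [-11]
LOAD_CONST → push 2. Stack: [-11, 2]
BINARY_OP - → -11 - 2 = -13. Stack: [-13]
STORE_FAST y → y=-13. Stack: []
LOAD_FAST_LOAD_FAST c,a → push 26,-11. Stack: [26, -11]
BINARY_OP // → 26 // -11 = -3. Stack: [-3]
STORE_FAST n → n=-3. Stack: []
LOAD_FAST a → push -11. Stack: [-11]
LOAD_CONST → push 8. Stack: [-11, 8]
BINARY_OP + → -11 + 8 = -3. Stack: [-3]
STORE_FAST m → m=-3. Stack: []
LOAD_FAST_LOAD_FAST b,b → push 24,24. Stack: [24, 24]
BINARY_OP + → 24 + 24 = 48. Stack: [48]
LOAD_FAST m → push -3. Stack: [48, -3]
BINARY_OP % → 48 % -3 = 0. Stack: [0]
STORE_FAST w → w=0. Stack: []
LOAD_FAST_LOAD_FAST n,y → push -3,-13. Stack: [-3, -13]
BINARY_OP * → -3 * -13 = 39. Stack: [39]
STORE_FAST r → r=39. Stack: []
LOAD_CONST → push 24. Stack: [24]
LOAD_FAST a → push -11. Stack: [24, -11]
BINARY_OP + → 24 + -11 = 13. Stack: [13]
STORE_FAST m → m=13. Stack: []
LOAD_FAST w → push 0. Stack: [0]
LOAD_CONST → push 11. Stack: [0, 11]
BINARY_OP % → 0 % 11 = 0. Stack: [0]
STORE_FAST y → y=0. Stack: []
LOAD_FAST_LOAD_FAST r,c → push 39,26. Stack: [39, 26]
BINARY_OP - → 39 - 26 = 13. Stack: [13]
RETURN_VALUE → return 13.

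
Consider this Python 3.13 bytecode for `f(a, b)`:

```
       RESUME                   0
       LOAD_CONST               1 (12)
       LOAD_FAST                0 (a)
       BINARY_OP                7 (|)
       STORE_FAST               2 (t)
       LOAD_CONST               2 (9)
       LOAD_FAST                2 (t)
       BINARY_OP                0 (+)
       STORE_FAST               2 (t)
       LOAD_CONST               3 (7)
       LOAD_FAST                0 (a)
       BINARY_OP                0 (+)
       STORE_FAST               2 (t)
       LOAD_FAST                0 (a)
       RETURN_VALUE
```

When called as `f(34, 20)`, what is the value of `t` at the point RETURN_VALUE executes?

41

LOAD_CONST → push 12. Stack: [12]
LOAD_FAST a → push 34. Stack: [12, 34]
BINARY_OP | → 12 | 34 = 46. Stack: [46]
STORE_FAST t → t=46. Stack: []
LOAD_CONST → push 9. Stack: [9]
LOAD_FAST t → push 46. Stack: [9, 46]
BINARY_OP + → 9 + 46 = 55. Stack: [55]
STORE_FAST t → t=55. Stack: []
LOAD_CONST → push 7. Stack: [7]
LOAD_FAST a → push 34. Stack: [7, 34]
BINARY_OP + → 7 + 34 = 41. Stack: [41]
STORE_FAST t → t=41. Stack: []
LOAD_FAST a → push 34. Stack: [34]
RETURN_VALUE → return 34.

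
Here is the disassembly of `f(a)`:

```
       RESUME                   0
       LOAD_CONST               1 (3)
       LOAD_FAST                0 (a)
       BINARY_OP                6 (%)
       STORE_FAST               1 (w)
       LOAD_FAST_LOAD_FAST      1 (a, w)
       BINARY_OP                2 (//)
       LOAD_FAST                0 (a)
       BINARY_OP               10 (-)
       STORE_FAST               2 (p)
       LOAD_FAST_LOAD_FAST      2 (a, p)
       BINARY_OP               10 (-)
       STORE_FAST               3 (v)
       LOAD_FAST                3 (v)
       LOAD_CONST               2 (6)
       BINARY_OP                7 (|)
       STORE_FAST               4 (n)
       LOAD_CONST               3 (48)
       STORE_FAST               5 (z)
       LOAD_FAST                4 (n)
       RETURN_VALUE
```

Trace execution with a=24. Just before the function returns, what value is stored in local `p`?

LOAD_CONST → push 3. Stack: [3]
LOAD_FAST a → push 24. Stack: [3, 24]
BINARY_OP % → 3 % 24 = 3. Stack: [3]
STORE_FAST w → w=3. Stack: []
LOAD_FAST_LOAD_FAST a,w → push 24,3. Stack: [24, 3]
BINARY_OP // → 24 // 3 = 8. Stack: [8]
LOAD_FAST a → push 24. Stack: [8, 24]
BINARY_OP - → 8 - 24 = -16. Stack: [-16]
STORE_FAST p → p=-16. Stack: []
LOAD_FAST_LOAD_FAST a,p → push 24,-16. Stack: [24, -16]
BINARY_OP - → 24 - -16 = 40. Stack: [40]
STORE_FAST v → v=40. Stack: []
LOAD_FAST v → push 40. Stack: [40]
LOAD_CONST → push 6. Stack: [40, 6]
BINARY_OP | → 40 | 6 = 46. Stack: [46]
STORE_FAST n → n=46. Stack: []
LOAD_CONST → push 48. Stack: [48]
STORE_FAST z → z=48. Stack: []
LOAD_FAST n → push 46. Stack: [46]
RETURN_VALUE → return 46.

-16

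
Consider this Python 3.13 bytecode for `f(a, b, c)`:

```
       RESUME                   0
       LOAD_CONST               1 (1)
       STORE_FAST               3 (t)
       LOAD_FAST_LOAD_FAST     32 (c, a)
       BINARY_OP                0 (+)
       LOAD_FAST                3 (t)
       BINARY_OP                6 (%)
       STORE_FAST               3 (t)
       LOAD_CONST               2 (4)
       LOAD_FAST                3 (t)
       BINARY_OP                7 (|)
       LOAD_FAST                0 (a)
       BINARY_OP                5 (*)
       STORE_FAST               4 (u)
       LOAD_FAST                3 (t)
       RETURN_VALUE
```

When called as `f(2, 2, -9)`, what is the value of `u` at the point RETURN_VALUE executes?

LOAD_CONST → push 1. Stack: [1]
STORE_FAST t → t=1. Stack: []
LOAD_FAST_LOAD_FAST c,a → push -9,2. Stack: [-9, 2]
BINARY_OP + → -9 + 2 = -7. Stack: [-7]
LOAD_FAST t → push 1. Stack: [-7, 1]
BINARY_OP % → -7 % 1 = 0. Stack: [0]
STORE_FAST t → t=0. Stack: []
LOAD_CONST → push 4. Stack: [4]
LOAD_FAST t → push 0. Stack: [4, 0]
BINARY_OP | → 4 | 0 = 4. Stack: [4]
LOAD_FAST a → push 2. Stack: [4, 2]
BINARY_OP * → 4 * 2 = 8. Stack: [8]
STORE_FAST u → u=8. Stack: []
LOAD_FAST t → push 0. Stack: [0]
RETURN_VALUE → return 0.

8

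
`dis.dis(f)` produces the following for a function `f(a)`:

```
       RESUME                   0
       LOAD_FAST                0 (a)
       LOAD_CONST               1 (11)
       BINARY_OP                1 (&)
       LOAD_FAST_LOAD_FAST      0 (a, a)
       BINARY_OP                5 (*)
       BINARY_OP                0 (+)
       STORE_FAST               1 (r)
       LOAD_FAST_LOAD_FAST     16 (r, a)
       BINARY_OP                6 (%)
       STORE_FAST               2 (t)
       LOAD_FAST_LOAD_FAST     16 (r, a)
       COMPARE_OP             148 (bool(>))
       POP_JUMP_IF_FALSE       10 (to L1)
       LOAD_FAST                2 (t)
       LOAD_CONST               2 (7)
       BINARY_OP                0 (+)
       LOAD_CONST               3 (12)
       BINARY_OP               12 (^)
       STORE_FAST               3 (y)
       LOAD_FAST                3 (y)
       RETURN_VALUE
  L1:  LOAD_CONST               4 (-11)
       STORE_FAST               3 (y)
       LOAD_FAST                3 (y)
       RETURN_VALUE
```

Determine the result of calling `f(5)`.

4

LOAD_FAST a → push 5. Stack: [5]
LOAD_CONST → push 11. Stack: [5, 11]
BINARY_OP & → 5 & 11 = 1. Stack: [1]
LOAD_FAST_LOAD_FAST a,a → push 5,5. Stack: [1, 5, 5]
BINARY_OP * → 5 * 5 = 25. Stack: [1, 25]
BINARY_OP + → 1 + 25 = 26. Stack: [26]
STORE_FAST r → r=26. Stack: []
LOAD_FAST_LOAD_FAST r,a → push 26,5. Stack: [26, 5]
BINARY_OP % → 26 % 5 = 1. Stack: [1]
STORE_FAST t → t=1. Stack: []
LOAD_FAST_LOAD_FAST r,a → push 26,5. Stack: [26, 5]
COMPARE_OP bool(>) → 26 vs 5 = True. Stack: [True]
POP_JUMP_IF_FALSE → pop True; no jump. Stack: []
LOAD_FAST t → push 1. Stack: [1]
LOAD_CONST → push 7. Stack: [1, 7]
BINARY_OP + → 1 + 7 = 8. Stack: [8]
LOAD_CONST → push 12. Stack: [8, 12]
BINARY_OP ^ → 8 ^ 12 = 4. Stack: [4]
STORE_FAST y → y=4. Stack: []
LOAD_FAST y → push 4. Stack: [4]
RETURN_VALUE → return 4.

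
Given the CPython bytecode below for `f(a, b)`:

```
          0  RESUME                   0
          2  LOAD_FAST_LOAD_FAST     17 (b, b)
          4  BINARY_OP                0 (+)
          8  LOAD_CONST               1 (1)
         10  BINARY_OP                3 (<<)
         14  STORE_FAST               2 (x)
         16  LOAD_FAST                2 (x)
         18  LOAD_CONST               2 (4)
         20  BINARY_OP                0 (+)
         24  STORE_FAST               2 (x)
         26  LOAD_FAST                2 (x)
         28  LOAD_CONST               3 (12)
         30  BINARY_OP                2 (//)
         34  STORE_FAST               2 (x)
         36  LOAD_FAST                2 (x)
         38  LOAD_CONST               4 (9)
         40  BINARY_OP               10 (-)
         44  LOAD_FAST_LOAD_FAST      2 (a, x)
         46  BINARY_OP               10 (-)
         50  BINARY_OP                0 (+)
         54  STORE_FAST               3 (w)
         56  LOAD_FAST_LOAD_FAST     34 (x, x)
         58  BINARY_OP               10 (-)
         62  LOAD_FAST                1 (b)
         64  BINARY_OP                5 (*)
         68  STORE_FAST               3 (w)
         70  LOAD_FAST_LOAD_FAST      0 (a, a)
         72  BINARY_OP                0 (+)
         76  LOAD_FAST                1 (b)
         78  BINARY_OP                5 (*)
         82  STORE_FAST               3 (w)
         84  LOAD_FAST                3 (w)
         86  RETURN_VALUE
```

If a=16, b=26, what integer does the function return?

LOAD_FAST_LOAD_FAST b,b → push 26,26. Stack: [26, 26]
BINARY_OP + → 26 + 26 = 52. Stack: [52]
LOAD_CONST → push 1. Stack: [52, 1]
BINARY_OP << → 52 << 1 = 104. Stack: [104]
STORE_FAST x → x=104. Stack: []
LOAD_FAST x → push 104. Stack: [104]
LOAD_CONST → push 4. Stack: [104, 4]
BINARY_OP + → 104 + 4 = 108. Stack: [108]
STORE_FAST x → x=108. Stack: []
LOAD_FAST x → push 108. Stack: [108]
LOAD_CONST → push 12. Stack: [108, 12]
BINARY_OP // → 108 // 12 = 9. Stack: [9]
STORE_FAST x → x=9. Stack: []
LOAD_FAST x → push 9. Stack: [9]
LOAD_CONST → push 9. Stack: [9, 9]
BINARY_OP - → 9 - 9 = 0. Stack: [0]
LOAD_FAST_LOAD_FAST a,x → push 16,9. Stack: [0, 16, 9]
BINARY_OP - → 16 - 9 = 7. Stack: [0, 7]
BINARY_OP + → 0 + 7 = 7. Stack: [7]
STORE_FAST w → w=7. Stack: []
LOAD_FAST_LOAD_FAST x,x → push 9,9. Stack: [9, 9]
BINARY_OP - → 9 - 9 = 0. Stack: [0]
LOAD_FAST b → push 26. Stack: [0, 26]
BINARY_OP * → 0 * 26 = 0. Stack: [0]
STORE_FAST w → w=0. Stack: []
LOAD_FAST_LOAD_FAST a,a → push 16,16. Stack: [16, 16]
BINARY_OP + → 16 + 16 = 32. Stack: [32]
LOAD_FAST b → push 26. Stack: [32, 26]
BINARY_OP * → 32 * 26 = 832. Stack: [832]
STORE_FAST w → w=832. Stack: []
LOAD_FAST w → push 832. Stack: [832]
RETURN_VALUE → return 832.

832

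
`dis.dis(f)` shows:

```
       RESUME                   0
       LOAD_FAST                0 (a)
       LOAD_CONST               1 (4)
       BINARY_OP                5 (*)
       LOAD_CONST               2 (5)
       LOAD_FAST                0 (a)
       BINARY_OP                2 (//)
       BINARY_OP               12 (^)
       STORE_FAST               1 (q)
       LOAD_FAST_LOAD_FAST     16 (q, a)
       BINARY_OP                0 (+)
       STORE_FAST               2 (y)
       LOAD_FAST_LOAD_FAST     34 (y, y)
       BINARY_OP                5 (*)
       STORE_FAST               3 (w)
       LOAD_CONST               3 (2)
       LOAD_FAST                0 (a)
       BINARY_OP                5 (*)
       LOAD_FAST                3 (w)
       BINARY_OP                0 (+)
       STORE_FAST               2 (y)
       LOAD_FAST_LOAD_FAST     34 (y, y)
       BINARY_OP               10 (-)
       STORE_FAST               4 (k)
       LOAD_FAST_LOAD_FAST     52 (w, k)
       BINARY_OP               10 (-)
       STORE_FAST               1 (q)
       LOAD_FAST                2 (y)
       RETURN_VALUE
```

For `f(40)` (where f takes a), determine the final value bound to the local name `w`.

LOAD_FAST a → push 40. Stack: [40]
LOAD_CONST → push 4. Stack: [40, 4]
BINARY_OP * → 40 * 4 = 160. Stack: [160]
LOAD_CONST → push 5. Stack: [160, 5]
LOAD_FAST a → push 40. Stack: [160, 5, 40]
BINARY_OP // → 5 // 40 = 0. Stack: [160, 0]
BINARY_OP ^ → 160 ^ 0 = 160. Stack: [160]
STORE_FAST q → q=160. Stack: []
LOAD_FAST_LOAD_FAST q,a → push 160,40. Stack: [160, 40]
BINARY_OP + → 160 + 40 = 200. Stack: [200]
STORE_FAST y → y=200. Stack: []
LOAD_FAST_LOAD_FAST y,y → push 200,200. Stack: [200, 200]
BINARY_OP * → 200 * 200 = 40000. Stack: [40000]
STORE_FAST w → w=40000. Stack: []
LOAD_CONST → push 2. Stack: [2]
LOAD_FAST a → push 40. Stack: [2, 40]
BINARY_OP * → 2 * 40 = 80. Stack: [80]
LOAD_FAST w → push 40000. Stack: [80, 40000]
BINARY_OP + → 80 + 40000 = 40080. Stack: [40080]
STORE_FAST y → y=40080. Stack: []
LOAD_FAST_LOAD_FAST y,y → push 40080,40080. Stack: [40080, 40080]
BINARY_OP - → 40080 - 40080 = 0. Stack: [0]
STORE_FAST k → k=0. Stack: []
LOAD_FAST_LOAD_FAST w,k → push 40000,0. Stack: [40000, 0]
BINARY_OP - → 40000 - 0 = 40000. Stack: [40000]
STORE_FAST q → q=40000. Stack: []
LOAD_FAST y → push 40080. Stack: [40080]
RETURN_VALUE → return 40080.

40000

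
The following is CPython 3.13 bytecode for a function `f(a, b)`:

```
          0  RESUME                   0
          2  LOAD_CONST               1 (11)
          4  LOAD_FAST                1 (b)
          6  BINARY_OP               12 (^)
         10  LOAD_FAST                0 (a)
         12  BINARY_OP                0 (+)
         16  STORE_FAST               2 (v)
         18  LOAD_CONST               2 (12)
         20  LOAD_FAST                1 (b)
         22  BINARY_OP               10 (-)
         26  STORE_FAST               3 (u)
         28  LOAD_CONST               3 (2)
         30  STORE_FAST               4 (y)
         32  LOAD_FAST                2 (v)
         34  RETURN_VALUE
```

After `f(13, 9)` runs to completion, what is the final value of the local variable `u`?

LOAD_CONST → push 11. Stack: [11]
LOAD_FAST b → push 9. Stack: [11, 9]
BINARY_OP ^ → 11 ^ 9 = 2. Stack: [2]
LOAD_FAST a → push 13. Stack: [2, 13]
BINARY_OP + → 2 + 13 = 15. Stack: [15]
STORE_FAST v → v=15. Stack: []
LOAD_CONST → push 12. Stack: [12]
LOAD_FAST b → push 9. Stack: [12, 9]
BINARY_OP - → 12 - 9 = 3. Stack: [3]
STORE_FAST u → u=3. Stack: []
LOAD_CONST → push 2. Stack: [2]
STORE_FAST y → y=2. Stack: []
LOAD_FAST v → push 15. Stack: [15]
RETURN_VALUE → return 15.

3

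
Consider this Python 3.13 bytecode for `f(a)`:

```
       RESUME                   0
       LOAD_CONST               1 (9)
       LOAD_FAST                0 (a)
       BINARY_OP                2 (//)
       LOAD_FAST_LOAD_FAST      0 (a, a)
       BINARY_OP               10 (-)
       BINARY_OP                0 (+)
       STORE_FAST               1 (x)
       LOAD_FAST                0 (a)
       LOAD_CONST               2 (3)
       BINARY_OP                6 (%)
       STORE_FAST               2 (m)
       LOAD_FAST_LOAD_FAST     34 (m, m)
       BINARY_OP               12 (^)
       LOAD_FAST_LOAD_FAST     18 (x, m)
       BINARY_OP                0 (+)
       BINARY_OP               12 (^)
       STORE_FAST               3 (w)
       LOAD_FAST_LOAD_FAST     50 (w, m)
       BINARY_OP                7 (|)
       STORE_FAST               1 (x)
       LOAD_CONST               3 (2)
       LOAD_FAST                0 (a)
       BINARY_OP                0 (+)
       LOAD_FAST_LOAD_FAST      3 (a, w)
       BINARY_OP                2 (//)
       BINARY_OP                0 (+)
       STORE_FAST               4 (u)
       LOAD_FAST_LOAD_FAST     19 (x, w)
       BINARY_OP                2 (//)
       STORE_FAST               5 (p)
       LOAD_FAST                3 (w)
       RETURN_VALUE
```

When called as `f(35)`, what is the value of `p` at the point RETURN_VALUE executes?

LOAD_CONST → push 9. Stack: [9]
LOAD_FAST a → push 35. Stack: [9, 35]
BINARY_OP // → 9 // 35 = 0. Stack: [0]
LOAD_FAST_LOAD_FAST a,a → push 35,35. Stack: [0, 35, 35]
BINARY_OP - → 35 - 35 = 0. Stack: [0, 0]
BINARY_OP + → 0 + 0 = 0. Stack: [0]
STORE_FAST x → x=0. Stack: []
LOAD_FAST a → push 35. Stack: [35]
LOAD_CONST → push 3. Stack: [35, 3]
BINARY_OP % → 35 % 3 = 2. Stack: [2]
STORE_FAST m → m=2. Stack: []
LOAD_FAST_LOAD_FAST m,m → push 2,2. Stack: [2, 2]
BINARY_OP ^ → 2 ^ 2 = 0. Stack: [0]
LOAD_FAST_LOAD_FAST x,m → push 0,2. Stack: [0, 0, 2]
BINARY_OP + → 0 + 2 = 2. Stack: [0, 2]
BINARY_OP ^ → 0 ^ 2 = 2. Stack: [2]
STORE_FAST w → w=2. Stack: []
LOAD_FAST_LOAD_FAST w,m → push 2,2. Stack: [2, 2]
BINARY_OP | → 2 | 2 = 2. Stack: [2]
STORE_FAST x → x=2. Stack: []
LOAD_CONST → push 2. Stack: [2]
LOAD_FAST a → push 35. Stack: [2, 35]
BINARY_OP + → 2 + 35 = 37. Stack: [37]
LOAD_FAST_LOAD_FAST a,w → push 35,2. Stack: [37, 35, 2]
BINARY_OP // → 35 // 2 = 17. Stack: [37, 17]
BINARY_OP + → 37 + 17 = 54. Stack: [54]
STORE_FAST u → u=54. Stack: []
LOAD_FAST_LOAD_FAST x,w → push 2,2. Stack: [2, 2]
BINARY_OP // → 2 // 2 = 1. Stack: [1]
STORE_FAST p → p=1. Stack: []
LOAD_FAST w → push 2. Stack: [2]
RETURN_VALUE → return 2.

1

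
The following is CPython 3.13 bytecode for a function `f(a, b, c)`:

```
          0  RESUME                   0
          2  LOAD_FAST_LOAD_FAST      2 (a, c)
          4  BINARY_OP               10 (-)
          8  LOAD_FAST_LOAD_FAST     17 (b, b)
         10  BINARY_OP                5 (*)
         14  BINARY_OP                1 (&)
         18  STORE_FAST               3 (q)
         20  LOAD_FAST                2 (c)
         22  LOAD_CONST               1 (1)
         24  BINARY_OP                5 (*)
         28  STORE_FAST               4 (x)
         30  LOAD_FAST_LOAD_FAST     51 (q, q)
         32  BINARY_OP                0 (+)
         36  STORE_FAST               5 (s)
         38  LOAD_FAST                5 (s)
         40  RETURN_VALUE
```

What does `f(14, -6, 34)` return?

LOAD_FAST_LOAD_FAST a,c → push 14,34. Stack: [14, 34]
BINARY_OP - → 14 - 34 = -20. Stack: [-20]
LOAD_FAST_LOAD_FAST b,b → push -6,-6. Stack: [-20, -6, -6]
BINARY_OP * → -6 * -6 = 36. Stack: [-20, 36]
BINARY_OP & → -20 & 36 = 36. Stack: [36]
STORE_FAST q → q=36. Stack: []
LOAD_FAST c → push 34. Stack: [34]
LOAD_CONST → push 1. Stack: [34, 1]
BINARY_OP * → 34 * 1 = 34. Stack: [34]
STORE_FAST x → x=34. Stack: []
LOAD_FAST_LOAD_FAST q,q → push 36,36. Stack: [36, 36]
BINARY_OP + → 36 + 36 = 72. Stack: [72]
STORE_FAST s → s=72. Stack: []
LOAD_FAST s → push 72. Stack: [72]
RETURN_VALUE → return 72.

72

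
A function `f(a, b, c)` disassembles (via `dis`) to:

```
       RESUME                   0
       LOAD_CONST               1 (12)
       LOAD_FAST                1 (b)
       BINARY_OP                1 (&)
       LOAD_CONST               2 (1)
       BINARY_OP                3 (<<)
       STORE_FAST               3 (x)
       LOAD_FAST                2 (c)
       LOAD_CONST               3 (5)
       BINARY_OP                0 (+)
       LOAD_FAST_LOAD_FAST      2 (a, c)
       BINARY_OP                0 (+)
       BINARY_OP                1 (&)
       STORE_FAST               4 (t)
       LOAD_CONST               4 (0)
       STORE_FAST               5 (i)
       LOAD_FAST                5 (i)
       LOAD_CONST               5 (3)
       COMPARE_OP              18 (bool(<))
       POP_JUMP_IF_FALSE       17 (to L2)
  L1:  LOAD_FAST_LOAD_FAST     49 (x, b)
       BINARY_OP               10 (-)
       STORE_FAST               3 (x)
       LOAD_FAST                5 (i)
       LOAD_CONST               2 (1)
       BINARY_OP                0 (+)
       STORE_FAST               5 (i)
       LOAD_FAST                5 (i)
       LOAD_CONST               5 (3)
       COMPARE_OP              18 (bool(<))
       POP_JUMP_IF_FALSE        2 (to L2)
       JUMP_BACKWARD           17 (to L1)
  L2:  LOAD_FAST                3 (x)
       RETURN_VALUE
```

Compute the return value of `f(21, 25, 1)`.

LOAD_CONST → push 12. Stack: [12]
LOAD_FAST b → push 25. Stack: [12, 25]
BINARY_OP & → 12 & 25 = 8. Stack: [8]
LOAD_CONST → push 1. Stack: [8, 1]
BINARY_OP << → 8 << 1 = 16. Stack: [16]
STORE_FAST x → x=16. Stack: []
LOAD_FAST c → push 1. Stack: [1]
LOAD_CONST → push 5. Stack: [1, 5]
BINARY_OP + → 1 + 5 = 6. Stack: [6]
LOAD_FAST_LOAD_FAST a,c → push 21,1. Stack: [6, 21, 1]
BINARY_OP + → 21 + 1 = 22. Stack: [6, 22]
BINARY_OP & → 6 & 22 = 6. Stack: [6]
STORE_FAST t → t=6. Stack: []
LOAD_CONST → push 0. Stack: [0]
STORE_FAST i → i=0. Stack: []
LOAD_FAST i → push 0. Stack: [0]
LOAD_CONST → push 3. Stack: [0, 3]
COMPARE_OP bool(<) → 0 vs 3 = True. Stack: [True]
POP_JUMP_IF_FALSE → pop True; no jump. Stack: []
LOAD_FAST_LOAD_FAST x,b → push 16,25. Stack: [16, 25]
BINARY_OP - → 16 - 25 = -9. Stack: [-9]
STORE_FAST x → x=-9. Stack: []
LOAD_FAST i → push 0. Stack: [0]
LOAD_CONST → push 1. Stack: [0, 1]
BINARY_OP + → 0 + 1 = 1. Stack: [1]
STORE_FAST i → i=1. Stack: []
LOAD_FAST i → push 1. Stack: [1]
LOAD_CONST → push 3. Stack: [1, 3]
COMPARE_OP bool(<) → 1 vs 3 = True. Stack: [True]
POP_JUMP_IF_FALSE → pop True; no jump. Stack: []
LOAD_FAST_LOAD_FAST x,b → push -9,25. Stack: [-9, 25]
BINARY_OP - → -9 - 25 = -34. Stack: [-34]
STORE_FAST x → x=-34. Stack: []
LOAD_FAST i → push 1. Stack: [1]
LOAD_CONST → push 1. Stack: [1, 1]
BINARY_OP + → 1 + 1 = 2. Stack: [2]
STORE_FAST i → i=2. Stack: []
LOAD_FAST i → push 2. Stack: [2]
LOAD_CONST → push 3. Stack: [2, 3]
COMPARE_OP bool(<) → 2 vs 3 = True. Stack: [True]
POP_JUMP_IF_FALSE → pop True; no jump. Stack: []
LOAD_FAST_LOAD_FAST x,b → push -34,25. Stack: [-34, 25]
BINARY_OP - → -34 - 25 = -59. Stack: [-59]
STORE_FAST x → x=-59. Stack: []
LOAD_FAST i → push 2. Stack: [2]
LOAD_CONST → push 1. Stack: [2, 1]
BINARY_OP + → 2 + 1 = 3. Stack: [3]
STORE_FAST i → i=3. Stack: []
LOAD_FAST i → push 3. Stack: [3]
LOAD_CONST → push 3. Stack: [3, 3]
COMPARE_OP bool(<) → 3 vs 3 = False. Stack: [False]
POP_JUMP_IF_FALSE → pop False; jump. Stack: []
LOAD_FAST x → push -59. Stack: [-59]
RETURN_VALUE → return -59.

-59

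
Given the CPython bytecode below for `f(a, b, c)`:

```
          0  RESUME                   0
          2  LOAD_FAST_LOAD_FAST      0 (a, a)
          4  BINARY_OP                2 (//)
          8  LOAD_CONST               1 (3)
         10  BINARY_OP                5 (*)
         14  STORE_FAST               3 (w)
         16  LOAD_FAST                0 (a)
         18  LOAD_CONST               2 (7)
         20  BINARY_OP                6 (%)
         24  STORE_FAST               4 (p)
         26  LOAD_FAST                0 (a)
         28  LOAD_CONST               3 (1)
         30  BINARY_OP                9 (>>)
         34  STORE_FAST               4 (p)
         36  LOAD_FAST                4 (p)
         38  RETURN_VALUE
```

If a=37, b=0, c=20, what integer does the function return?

LOAD_FAST_LOAD_FAST a,a → push 37,37. Stack: [37, 37]
BINARY_OP // → 37 // 37 = 1. Stack: [1]
LOAD_CONST → push 3. Stack: [1, 3]
BINARY_OP * → 1 * 3 = 3. Stack: [3]
STORE_FAST w → w=3. Stack: []
LOAD_FAST a → push 37. Stack: [37]
LOAD_CONST → push 7. Stack: [37, 7]
BINARY_OP % → 37 % 7 = 2. Stack: [2]
STORE_FAST p → p=2. Stack: []
LOAD_FAST a → push 37. Stack: [37]
LOAD_CONST → push 1. Stack: [37, 1]
BINARY_OP >> → 37 >> 1 = 18. Stack: [18]
STORE_FAST p → p=18. Stack: []
LOAD_FAST p → push 18. Stack: [18]
RETURN_VALUE → return 18.

18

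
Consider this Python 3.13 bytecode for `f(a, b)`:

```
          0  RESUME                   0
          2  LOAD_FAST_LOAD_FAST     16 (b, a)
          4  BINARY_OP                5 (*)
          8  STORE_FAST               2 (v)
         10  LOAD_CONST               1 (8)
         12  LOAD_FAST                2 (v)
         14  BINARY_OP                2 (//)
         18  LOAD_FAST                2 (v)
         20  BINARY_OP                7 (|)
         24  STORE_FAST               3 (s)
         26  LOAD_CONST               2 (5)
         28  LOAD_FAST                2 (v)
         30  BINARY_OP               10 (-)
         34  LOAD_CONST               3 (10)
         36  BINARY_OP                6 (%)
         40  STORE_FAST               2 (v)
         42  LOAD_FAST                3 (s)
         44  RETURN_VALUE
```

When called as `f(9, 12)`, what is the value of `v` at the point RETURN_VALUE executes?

LOAD_FAST_LOAD_FAST b,a → push 12,9. Stack: [12, 9]
BINARY_OP * → 12 * 9 = 108. Stack: [108]
STORE_FAST v → v=108. Stack: []
LOAD_CONST → push 8. Stack: [8]
LOAD_FAST v → push 108. Stack: [8, 108]
BINARY_OP // → 8 // 108 = 0. Stack: [0]
LOAD_FAST v → push 108. Stack: [0, 108]
BINARY_OP | → 0 | 108 = 108. Stack: [108]
STORE_FAST s → s=108. Stack: []
LOAD_CONST → push 5. Stack: [5]
LOAD_FAST v → push 108. Stack: [5, 108]
BINARY_OP - → 5 - 108 = -103. Stack: [-103]
LOAD_CONST → push 10. Stack: [-103, 10]
BINARY_OP % → -103 % 10 = 7. Stack: [7]
STORE_FAST v → v=7. Stack: []
LOAD_FAST s → push 108. Stack: [108]
RETURN_VALUE → return 108.

7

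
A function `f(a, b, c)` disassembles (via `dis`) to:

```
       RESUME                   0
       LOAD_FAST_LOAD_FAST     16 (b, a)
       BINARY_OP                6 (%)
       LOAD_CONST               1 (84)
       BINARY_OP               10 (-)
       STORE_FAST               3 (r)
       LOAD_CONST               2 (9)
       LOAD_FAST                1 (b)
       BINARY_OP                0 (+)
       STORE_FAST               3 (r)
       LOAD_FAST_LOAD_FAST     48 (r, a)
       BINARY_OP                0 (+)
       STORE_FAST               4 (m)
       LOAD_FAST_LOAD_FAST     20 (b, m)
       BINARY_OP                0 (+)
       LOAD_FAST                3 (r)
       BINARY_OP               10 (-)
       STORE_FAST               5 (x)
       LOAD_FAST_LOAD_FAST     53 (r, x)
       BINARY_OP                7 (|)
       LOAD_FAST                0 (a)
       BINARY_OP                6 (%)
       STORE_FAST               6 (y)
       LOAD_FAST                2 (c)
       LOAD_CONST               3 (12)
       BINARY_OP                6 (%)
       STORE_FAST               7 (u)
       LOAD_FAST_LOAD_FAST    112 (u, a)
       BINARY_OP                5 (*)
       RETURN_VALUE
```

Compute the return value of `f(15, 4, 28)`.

LOAD_FAST_LOAD_FAST b,a → push 4,15. Stack: [4, 15]
BINARY_OP % → 4 % 15 = 4. Stack: [4]
LOAD_CONST → push 84. Stack: [4, 84]
BINARY_OP - → 4 - 84 = -80. Stack: [-80]
STORE_FAST r → r=-80. Stack: []
LOAD_CONST → push 9. Stack: [9]
LOAD_FAST b → push 4. Stack: [9, 4]
BINARY_OP + → 9 + 4 = 13. Stack: [13]
STORE_FAST r → r=13. Stack: []
LOAD_FAST_LOAD_FAST r,a → push 13,15. Stack: [13, 15]
BINARY_OP + → 13 + 15 = 28. Stack: [28]
STORE_FAST m → m=28. Stack: []
LOAD_FAST_LOAD_FAST b,m → push 4,28. Stack: [4, 28]
BINARY_OP + → 4 + 28 = 32. Stack: [32]
LOAD_FAST r → push 13. Stack: [32, 13]
BINARY_OP - → 32 - 13 = 19. Stack: [19]
STORE_FAST x → x=19. Stack: []
LOAD_FAST_LOAD_FAST r,x → push 13,19. Stack: [13, 19]
BINARY_OP | → 13 | 19 = 31. Stack: [31]
LOAD_FAST a → push 15. Stack: [31, 15]
BINARY_OP % → 31 % 15 = 1. Stack: [1]
STORE_FAST y → y=1. Stack: []
LOAD_FAST c → push 28. Stack: [28]
LOAD_CONST → push 12. Stack: [28, 12]
BINARY_OP % → 28 % 12 = 4. Stack: [4]
STORE_FAST u → u=4. Stack: []
LOAD_FAST_LOAD_FAST u,a → push 4,15. Stack: [4, 15]
BINARY_OP * → 4 * 15 = 60. Stack: [60]
RETURN_VALUE → return 60.

60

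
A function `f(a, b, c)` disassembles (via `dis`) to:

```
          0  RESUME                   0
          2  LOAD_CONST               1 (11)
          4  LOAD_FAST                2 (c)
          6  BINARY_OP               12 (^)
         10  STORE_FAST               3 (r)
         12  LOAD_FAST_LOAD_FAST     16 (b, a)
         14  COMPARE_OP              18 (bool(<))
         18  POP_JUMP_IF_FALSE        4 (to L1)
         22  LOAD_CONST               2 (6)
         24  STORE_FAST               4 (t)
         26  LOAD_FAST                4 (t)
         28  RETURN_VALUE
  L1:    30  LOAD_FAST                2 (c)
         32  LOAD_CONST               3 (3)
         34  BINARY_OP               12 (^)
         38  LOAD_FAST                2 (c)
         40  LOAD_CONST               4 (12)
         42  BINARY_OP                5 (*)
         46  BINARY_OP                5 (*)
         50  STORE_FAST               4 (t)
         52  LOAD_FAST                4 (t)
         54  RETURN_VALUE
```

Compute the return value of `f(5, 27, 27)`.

LOAD_CONST → push 11. Stack: [11]
LOAD_FAST c → push 27. Stack: [11, 27]
BINARY_OP ^ → 11 ^ 27 = 16. Stack: [16]
STORE_FAST r → r=16. Stack: []
LOAD_FAST_LOAD_FAST b,a → push 27,5. Stack: [27, 5]
COMPARE_OP bool(<) → 27 vs 5 = False. Stack: [False]
POP_JUMP_IF_FALSE → pop False; jump. Stack: []
LOAD_FAST c → push 27. Stack: [27]
LOAD_CONST → push 3. Stack: [27, 3]
BINARY_OP ^ → 27 ^ 3 = 24. Stack: [24]
LOAD_FAST c → push 27. Stack: [24, 27]
LOAD_CONST → push 12. Stack: [24, 27, 12]
BINARY_OP * → 27 * 12 = 324. Stack: [24, 324]
BINARY_OP * → 24 * 324 = 7776. Stack: [7776]
STORE_FAST t → t=7776. Stack: []
LOAD_FAST t → push 7776. Stack: [7776]
RETURN_VALUE → return 7776.

7776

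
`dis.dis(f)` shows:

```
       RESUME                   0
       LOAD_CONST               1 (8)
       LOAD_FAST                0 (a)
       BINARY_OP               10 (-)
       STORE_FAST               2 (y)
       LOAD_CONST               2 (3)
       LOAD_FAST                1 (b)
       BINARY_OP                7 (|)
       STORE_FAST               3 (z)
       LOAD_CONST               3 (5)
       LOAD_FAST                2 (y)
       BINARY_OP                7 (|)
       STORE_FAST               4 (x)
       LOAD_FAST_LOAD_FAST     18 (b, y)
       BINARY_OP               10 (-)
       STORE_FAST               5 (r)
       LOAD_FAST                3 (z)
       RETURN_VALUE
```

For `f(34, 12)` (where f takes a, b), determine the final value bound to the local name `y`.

-26

LOAD_CONST → push 8. Stack: [8]
LOAD_FAST a → push 34. Stack: [8, 34]
BINARY_OP - → 8 - 34 = -26. Stack: [-26]
STORE_FAST y → y=-26. Stack: []
LOAD_CONST → push 3. Stack: [3]
LOAD_FAST b → push 12. Stack: [3, 12]
BINARY_OP | → 3 | 12 = 15. Stack: [15]
STORE_FAST z → z=15. Stack: []
LOAD_CONST → push 5. Stack: [5]
LOAD_FAST y → push -26. Stack: [5, -26]
BINARY_OP | → 5 | -26 = -25. Stack: [-25]
STORE_FAST x → x=-25. Stack: []
LOAD_FAST_LOAD_FAST b,y → push 12,-26. Stack: [12, -26]
BINARY_OP - → 12 - -26 = 38. Stack: [38]
STORE_FAST r → r=38. Stack: []
LOAD_FAST z → push 15. Stack: [15]
RETURN_VALUE → return 15.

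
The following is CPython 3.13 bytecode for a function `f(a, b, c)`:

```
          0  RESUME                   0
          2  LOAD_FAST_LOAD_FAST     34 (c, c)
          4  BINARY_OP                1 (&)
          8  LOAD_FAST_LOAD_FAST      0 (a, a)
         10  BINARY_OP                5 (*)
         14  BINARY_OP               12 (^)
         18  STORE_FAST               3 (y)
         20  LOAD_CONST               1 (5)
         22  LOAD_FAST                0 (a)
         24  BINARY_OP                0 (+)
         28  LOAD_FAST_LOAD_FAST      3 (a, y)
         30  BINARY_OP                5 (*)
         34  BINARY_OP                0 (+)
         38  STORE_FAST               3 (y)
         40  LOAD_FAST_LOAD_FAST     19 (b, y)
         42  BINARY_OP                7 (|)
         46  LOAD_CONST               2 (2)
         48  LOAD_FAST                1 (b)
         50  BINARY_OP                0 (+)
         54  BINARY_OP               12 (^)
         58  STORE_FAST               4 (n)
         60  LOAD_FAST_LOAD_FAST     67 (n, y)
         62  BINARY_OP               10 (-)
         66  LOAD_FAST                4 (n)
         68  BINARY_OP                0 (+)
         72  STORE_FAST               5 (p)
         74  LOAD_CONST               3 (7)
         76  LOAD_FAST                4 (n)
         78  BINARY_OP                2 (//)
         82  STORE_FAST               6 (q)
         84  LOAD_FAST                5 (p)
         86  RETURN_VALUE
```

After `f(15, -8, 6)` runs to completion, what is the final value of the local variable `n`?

LOAD_FAST_LOAD_FAST c,c → push 6,6. Stack: [6, 6]
BINARY_OP & → 6 & 6 = 6. Stack: [6]
LOAD_FAST_LOAD_FAST a,a → push 15,15. Stack: [6, 15, 15]
BINARY_OP * → 15 * 15 = 225. Stack: [6, 225]
BINARY_OP ^ → 6 ^ 225 = 231. Stack: [231]
STORE_FAST y → y=231. Stack: []
LOAD_CONST → push 5. Stack: [5]
LOAD_FAST a → push 15. Stack: [5, 15]
BINARY_OP + → 5 + 15 = 20. Stack: [20]
LOAD_FAST_LOAD_FAST a,y → push 15,231. Stack: [20, 15, 231]
BINARY_OP * → 15 * 231 = 3465. Stack: [20, 3465]
BINARY_OP + → 20 + 3465 = 3485. Stack: [3485]
STORE_FAST y → y=3485. Stack: []
LOAD_FAST_LOAD_FAST b,y → push -8,3485. Stack: [-8, 3485]
BINARY_OP | → -8 | 3485 = -3. Stack: [-3]
LOAD_CONST → push 2. Stack: [-3, 2]
LOAD_FAST b → push -8. Stack: [-3, 2, -8]
BINARY_OP + → 2 + -8 = -6. Stack: [-3, -6]
BINARY_OP ^ → -3 ^ -6 = 7. Stack: [7]
STORE_FAST n → n=7. Stack: []
LOAD_FAST_LOAD_FAST n,y → push 7,3485. Stack: [7, 3485]
BINARY_OP - → 7 - 3485 = -3478. Stack: [-3478]
LOAD_FAST n → push 7. Stack: [-3478, 7]
BINARY_OP + → -3478 + 7 = -3471. Stack: [-3471]
STORE_FAST p → p=-3471. Stack: []
LOAD_CONST → push 7. Stack: [7]
LOAD_FAST n → push 7. Stack: [7, 7]
BINARY_OP // → 7 // 7 = 1. Stack: [1]
STORE_FAST q → q=1. Stack: []
LOAD_FAST p → push -3471. Stack: [-3471]
RETURN_VALUE → return -3471.

7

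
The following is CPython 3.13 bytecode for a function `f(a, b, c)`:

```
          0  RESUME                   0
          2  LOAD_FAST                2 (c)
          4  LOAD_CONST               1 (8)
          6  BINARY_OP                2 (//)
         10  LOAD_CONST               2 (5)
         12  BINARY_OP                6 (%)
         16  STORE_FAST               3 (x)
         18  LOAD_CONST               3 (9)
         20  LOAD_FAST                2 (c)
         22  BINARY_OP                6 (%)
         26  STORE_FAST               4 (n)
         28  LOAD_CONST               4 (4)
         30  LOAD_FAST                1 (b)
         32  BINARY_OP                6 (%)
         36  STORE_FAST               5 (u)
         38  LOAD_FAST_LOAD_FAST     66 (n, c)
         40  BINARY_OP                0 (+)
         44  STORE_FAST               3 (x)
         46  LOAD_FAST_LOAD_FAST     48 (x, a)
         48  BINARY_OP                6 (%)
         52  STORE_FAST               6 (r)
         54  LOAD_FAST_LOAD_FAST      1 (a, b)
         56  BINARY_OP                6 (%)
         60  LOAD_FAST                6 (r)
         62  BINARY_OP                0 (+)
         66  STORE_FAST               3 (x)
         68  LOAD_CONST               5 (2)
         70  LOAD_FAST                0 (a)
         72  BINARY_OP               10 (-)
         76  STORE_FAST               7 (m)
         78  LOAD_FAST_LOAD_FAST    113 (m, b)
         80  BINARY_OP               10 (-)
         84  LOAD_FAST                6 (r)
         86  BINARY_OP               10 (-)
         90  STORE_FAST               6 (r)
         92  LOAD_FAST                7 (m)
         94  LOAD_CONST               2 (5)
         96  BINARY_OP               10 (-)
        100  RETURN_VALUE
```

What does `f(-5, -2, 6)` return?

LOAD_FAST c → push 6. Stack: [6]
LOAD_CONST → push 8. Stack: [6, 8]
BINARY_OP // → 6 // 8 = 0. Stack: [0]
LOAD_CONST → push 5. Stack: [0, 5]
BINARY_OP % → 0 % 5 = 0. Stack: [0]
STORE_FAST x → x=0. Stack: []
LOAD_CONST → push 9. Stack: [9]
LOAD_FAST c → push 6. Stack: [9, 6]
BINARY_OP % → 9 % 6 = 3. Stack: [3]
STORE_FAST n → n=3. Stack: []
LOAD_CONST → push 4. Stack: [4]
LOAD_FAST b → push -2. Stack: [4, -2]
BINARY_OP % → 4 % -2 = 0. Stack: [0]
STORE_FAST u → u=0. Stack: []
LOAD_FAST_LOAD_FAST n,c → push 3,6. Stack: [3, 6]
BINARY_OP + → 3 + 6 = 9. Stack: [9]
STORE_FAST x → x=9. Stack: []
LOAD_FAST_LOAD_FAST x,a → push 9,-5. Stack: [9, -5]
BINARY_OP % → 9 % -5 = -1. Stack: [-1]
STORE_FAST r → r=-1. Stack: []
LOAD_FAST_LOAD_FAST a,b → push -5,-2. Stack: [-5, -2]
BINARY_OP % → -5 % -2 = -1. Stack: [-1]
LOAD_FAST r → push -1. Stack: [-1, -1]
BINARY_OP + → -1 + -1 = -2. Stack: [-2]
STORE_FAST x → x=-2. Stack: []
LOAD_CONST → push 2. Stack: [2]
LOAD_FAST a → push -5. Stack: [2, -5]
BINARY_OP - → 2 - -5 = 7. Stack: [7]
STORE_FAST m → m=7. Stack: []
LOAD_FAST_LOAD_FAST m,b → push 7,-2. Stack: [7, -2]
BINARY_OP - → 7 - -2 = 9. Stack: [9]
LOAD_FAST r → push -1. Stack: [9, -1]
BINARY_OP - → 9 - -1 = 10. Stack: [10]
STORE_FAST r → r=10. Stack: []
LOAD_FAST m → push 7. Stack: [7]
LOAD_CONST → push 5. Stack: [7, 5]
BINARY_OP - → 7 - 5 = 2. Stack: [2]
RETURN_VALUE → return 2.

2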